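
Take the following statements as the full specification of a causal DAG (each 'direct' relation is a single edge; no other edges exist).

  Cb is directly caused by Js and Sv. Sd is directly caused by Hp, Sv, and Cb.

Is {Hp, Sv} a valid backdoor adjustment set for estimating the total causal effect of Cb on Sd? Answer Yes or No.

Yes

Backdoor paths from Cb to Sd (paths whose first edge points into Cb):
  P1: Cb <- Sv -> Sd
Condition 1 (no descendant of Cb in the set): holds — descendants of Cb are {Sd}; none are in {Hp, Sv}.
Condition 2 (every backdoor path blocked by {Hp, Sv}):
  P1: blocked at fork node Sv ∈ conditioning set.
{Hp, Sv} satisfies the backdoor criterion.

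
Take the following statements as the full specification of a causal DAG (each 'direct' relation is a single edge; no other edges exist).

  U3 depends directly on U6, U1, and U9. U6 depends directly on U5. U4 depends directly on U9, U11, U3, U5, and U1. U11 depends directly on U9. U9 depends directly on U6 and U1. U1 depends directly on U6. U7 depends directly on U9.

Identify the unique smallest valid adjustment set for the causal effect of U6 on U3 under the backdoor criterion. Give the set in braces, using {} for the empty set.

Variables eligible for adjustment (non-descendants of U6, excluding U6 and U3): {U5}.
Backdoor paths from U6 to U3:
  P1: U6 <- U5 -> U4 <- U1 -> U9 -> U3
  P2: U6 <- U5 -> U4 <- U1 -> U3
  P3: U6 <- U5 -> U4 <- U9 <- U1 -> U3
  P4: U6 <- U5 -> U4 <- U9 -> U3
  P5: U6 <- U5 -> U4 <- U3
  P6: U6 <- U5 -> U4 <- U11 <- U9 <- U1 -> U3
  P7: U6 <- U5 -> U4 <- U11 <- U9 -> U3
Each backdoor path contains an unconditioned collider, so every path is already blocked with the empty conditioning set:
  P1: blocked at collider U4 (neither it nor any descendant is in the conditioning set).
  P2: blocked at collider U4 (neither it nor any descendant is in the conditioning set).
  P3: blocked at collider U4 (neither it nor any descendant is in the conditioning set).
  P4: blocked at collider U4 (neither it nor any descendant is in the conditioning set).
  P5: blocked at collider U4 (neither it nor any descendant is in the conditioning set).
  P6: blocked at collider U4 (neither it nor any descendant is in the conditioning set).
  P7: blocked at collider U4 (neither it nor any descendant is in the conditioning set).
The empty set is therefore the unique smallest valid set.

{}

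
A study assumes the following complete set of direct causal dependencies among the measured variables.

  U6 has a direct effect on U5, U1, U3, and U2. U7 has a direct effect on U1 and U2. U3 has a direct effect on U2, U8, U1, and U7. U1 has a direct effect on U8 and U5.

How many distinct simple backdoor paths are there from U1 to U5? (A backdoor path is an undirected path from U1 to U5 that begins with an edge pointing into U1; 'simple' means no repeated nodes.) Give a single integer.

8

A backdoor path from U1 to U5 is any simple undirected path whose first edge points into U1 (i.e. leaves U1 via a parent).
Parents of U1: {U3, U6, U7}.
Enumerating:
  P1: U1 <- U6 -> U5
  P2: U1 <- U3 <- U6 -> U5
  P3: U1 <- U3 -> U7 -> U2 <- U6 -> U5
  P4: U1 <- U3 -> U2 <- U6 -> U5
  P5: U1 <- U7 <- U3 <- U6 -> U5
  P6: U1 <- U7 <- U3 -> U2 <- U6 -> U5
  P7: U1 <- U7 -> U2 <- U6 -> U5
  P8: U1 <- U7 -> U2 <- U3 <- U6 -> U5
That exhausts the simple backdoor paths. Count: 8.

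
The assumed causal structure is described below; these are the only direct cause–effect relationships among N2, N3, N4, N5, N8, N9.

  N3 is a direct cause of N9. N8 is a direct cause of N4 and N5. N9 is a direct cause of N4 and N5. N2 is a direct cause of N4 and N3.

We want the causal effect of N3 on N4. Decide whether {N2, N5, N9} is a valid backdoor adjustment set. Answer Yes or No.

No

Backdoor paths from N3 to N4 (paths whose first edge points into N3):
  P1: N3 <- N2 -> N4
Condition 1 (no descendant of N3 in the set): FAILS — N5 and N9 are descendants of N3.
Condition 2 (every backdoor path blocked by {N2, N5, N9}):
  P1: blocked at fork node N2 ∈ conditioning set.
{N2, N5, N9} does not satisfy the backdoor criterion.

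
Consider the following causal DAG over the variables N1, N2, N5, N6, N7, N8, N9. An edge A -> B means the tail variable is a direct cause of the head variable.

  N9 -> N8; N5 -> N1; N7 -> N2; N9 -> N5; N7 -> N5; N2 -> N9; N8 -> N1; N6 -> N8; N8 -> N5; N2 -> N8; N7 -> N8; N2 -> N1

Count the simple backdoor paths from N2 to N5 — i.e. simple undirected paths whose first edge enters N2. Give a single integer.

4

A backdoor path from N2 to N5 is any simple undirected path whose first edge points into N2 (i.e. leaves N2 via a parent).
Parents of N2: {N7}.
Enumerating:
  P1: N2 <- N7 -> N8 <- N9 -> N5
  P2: N2 <- N7 -> N8 -> N5
  P3: N2 <- N7 -> N8 -> N1 <- N5
  P4: N2 <- N7 -> N5
That exhausts the simple backdoor paths. Count: 4.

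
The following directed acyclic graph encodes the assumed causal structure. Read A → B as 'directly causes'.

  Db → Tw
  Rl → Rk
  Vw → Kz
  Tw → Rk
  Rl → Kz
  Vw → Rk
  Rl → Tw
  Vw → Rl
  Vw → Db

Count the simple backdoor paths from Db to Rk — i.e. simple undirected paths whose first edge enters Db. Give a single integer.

A backdoor path from Db to Rk is any simple undirected path whose first edge points into Db (i.e. leaves Db via a parent).
Parents of Db: {Vw}.
Enumerating:
  P1: Db <- Vw -> Rl -> Tw -> Rk
  P2: Db <- Vw -> Rl -> Rk
  P3: Db <- Vw -> Kz <- Rl -> Tw -> Rk
  P4: Db <- Vw -> Kz <- Rl -> Rk
  P5: Db <- Vw -> Rk
That exhausts the simple backdoor paths. Count: 5.

5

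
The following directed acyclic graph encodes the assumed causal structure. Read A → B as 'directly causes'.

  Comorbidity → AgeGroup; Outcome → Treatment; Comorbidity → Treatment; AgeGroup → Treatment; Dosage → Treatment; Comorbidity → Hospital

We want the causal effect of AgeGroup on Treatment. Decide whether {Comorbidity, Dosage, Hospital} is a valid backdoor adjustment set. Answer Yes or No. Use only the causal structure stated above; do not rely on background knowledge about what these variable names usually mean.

Backdoor paths from AgeGroup to Treatment (paths whose first edge points into AgeGroup):
  P1: AgeGroup <- Comorbidity -> Treatment
Condition 1 (no descendant of AgeGroup in the set): holds — descendants of AgeGroup are {Treatment}; none are in {Comorbidity, Dosage, Hospital}.
Condition 2 (every backdoor path blocked by {Comorbidity, Dosage, Hospital}):
  P1: blocked at fork node Comorbidity ∈ conditioning set.
{Comorbidity, Dosage, Hospital} satisfies the backdoor criterion.

Yes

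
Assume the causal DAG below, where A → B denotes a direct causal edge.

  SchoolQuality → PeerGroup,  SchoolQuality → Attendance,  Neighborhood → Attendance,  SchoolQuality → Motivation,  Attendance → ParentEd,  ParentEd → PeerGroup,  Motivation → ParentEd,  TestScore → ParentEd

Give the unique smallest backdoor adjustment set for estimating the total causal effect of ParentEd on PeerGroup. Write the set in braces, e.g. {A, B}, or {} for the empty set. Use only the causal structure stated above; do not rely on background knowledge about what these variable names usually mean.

Variables eligible for adjustment (non-descendants of ParentEd, excluding ParentEd and PeerGroup): {Attendance, Motivation, Neighborhood, SchoolQuality, TestScore}.
Backdoor paths from ParentEd to PeerGroup:
  P1: ParentEd <- Motivation <- SchoolQuality -> PeerGroup
  P2: ParentEd <- Attendance <- SchoolQuality -> PeerGroup
The empty set is not sufficient: P1 (ParentEd <- Motivation <- SchoolQuality -> PeerGroup) has no collider blocking it and no conditioned non-collider, so it is open.
Try {SchoolQuality}:
  P1: blocked at fork node SchoolQuality ∈ conditioning set.
  P2: blocked at fork node SchoolQuality ∈ conditioning set.
{SchoolQuality} contains no descendant of ParentEd and blocks every backdoor path.
No other singleton works — e.g. {Neighborhood} leaves P1 open — so {SchoolQuality} is the unique smallest valid adjustment set.

{SchoolQuality}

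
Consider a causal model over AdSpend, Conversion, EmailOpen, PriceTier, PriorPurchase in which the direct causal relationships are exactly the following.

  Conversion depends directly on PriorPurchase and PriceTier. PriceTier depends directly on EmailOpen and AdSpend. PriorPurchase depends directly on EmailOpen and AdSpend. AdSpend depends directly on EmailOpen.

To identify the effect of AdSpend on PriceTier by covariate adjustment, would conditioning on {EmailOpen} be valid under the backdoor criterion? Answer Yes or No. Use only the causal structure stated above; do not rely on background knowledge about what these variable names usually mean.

Backdoor paths from AdSpend to PriceTier (paths whose first edge points into AdSpend):
  P1: AdSpend <- EmailOpen -> PriceTier
  P2: AdSpend <- EmailOpen -> PriorPurchase -> Conversion <- PriceTier
Condition 1 (no descendant of AdSpend in the set): holds — descendants of AdSpend are {Conversion, PriceTier, PriorPurchase}; none are in {EmailOpen}.
Condition 2 (every backdoor path blocked by {EmailOpen}):
  P1: blocked at fork node EmailOpen ∈ conditioning set.
  P2: blocked at fork node EmailOpen ∈ conditioning set.
{EmailOpen} satisfies the backdoor criterion.

Yes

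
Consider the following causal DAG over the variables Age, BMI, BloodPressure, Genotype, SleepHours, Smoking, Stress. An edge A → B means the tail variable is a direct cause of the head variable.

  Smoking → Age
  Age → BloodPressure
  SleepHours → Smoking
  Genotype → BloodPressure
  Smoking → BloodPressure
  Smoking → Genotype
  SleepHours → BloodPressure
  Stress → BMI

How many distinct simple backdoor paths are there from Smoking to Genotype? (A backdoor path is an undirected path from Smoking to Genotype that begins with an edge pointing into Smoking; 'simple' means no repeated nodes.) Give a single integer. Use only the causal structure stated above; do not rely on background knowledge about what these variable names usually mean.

1

A backdoor path from Smoking to Genotype is any simple undirected path whose first edge points into Smoking (i.e. leaves Smoking via a parent).
Parents of Smoking: {SleepHours}.
Enumerating:
  P1: Smoking <- SleepHours -> BloodPressure <- Genotype
That exhausts the simple backdoor paths. Count: 1.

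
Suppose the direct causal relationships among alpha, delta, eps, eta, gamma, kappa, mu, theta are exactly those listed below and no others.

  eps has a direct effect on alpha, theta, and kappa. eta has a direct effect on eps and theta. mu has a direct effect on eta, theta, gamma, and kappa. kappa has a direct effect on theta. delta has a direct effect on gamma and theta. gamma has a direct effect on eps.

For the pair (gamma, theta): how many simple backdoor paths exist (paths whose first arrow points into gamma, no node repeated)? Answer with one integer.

8

A backdoor path from gamma to theta is any simple undirected path whose first edge points into gamma (i.e. leaves gamma via a parent).
Parents of gamma: {delta, mu}.
Enumerating:
  P1: gamma <- mu -> eta -> eps -> kappa -> theta
  P2: gamma <- mu -> eta -> eps -> theta
  P3: gamma <- mu -> eta -> theta
  P4: gamma <- mu -> kappa <- eps <- eta -> theta
  P5: gamma <- mu -> kappa <- eps -> theta
  P6: gamma <- mu -> kappa -> theta
  P7: gamma <- mu -> theta
  P8: gamma <- delta -> theta
That exhausts the simple backdoor paths. Count: 8.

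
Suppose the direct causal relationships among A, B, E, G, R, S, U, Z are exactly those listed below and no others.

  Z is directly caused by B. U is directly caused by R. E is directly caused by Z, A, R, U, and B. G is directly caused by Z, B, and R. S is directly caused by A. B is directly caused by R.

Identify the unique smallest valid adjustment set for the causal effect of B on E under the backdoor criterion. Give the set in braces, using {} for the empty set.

{R}

Variables eligible for adjustment (non-descendants of B, excluding B and E): {A, R, S, U}.
Backdoor paths from B to E:
  P1: B <- R -> U -> E
  P2: B <- R -> G <- Z -> E
  P3: B <- R -> E
The empty set is not sufficient: P1 (B <- R -> U -> E) has no collider blocking it and no conditioned non-collider, so it is open.
Try {R}:
  P1: blocked at fork node R ∈ conditioning set.
  P2: blocked at fork node R ∈ conditioning set.
  P3: blocked at fork node R ∈ conditioning set.
{R} contains no descendant of B and blocks every backdoor path.
No other singleton works — e.g. {A} leaves P1 open — so {R} is the unique smallest valid adjustment set.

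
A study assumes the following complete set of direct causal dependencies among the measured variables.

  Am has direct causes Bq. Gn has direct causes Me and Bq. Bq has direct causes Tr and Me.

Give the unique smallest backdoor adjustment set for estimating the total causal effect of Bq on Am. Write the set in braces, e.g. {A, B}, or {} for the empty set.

Variables eligible for adjustment (non-descendants of Bq, excluding Bq and Am): {Me, Tr}.
Backdoor paths from Bq to Am:
  (none)
With no backdoor paths the empty set already satisfies the criterion, and it is trivially minimal.

{}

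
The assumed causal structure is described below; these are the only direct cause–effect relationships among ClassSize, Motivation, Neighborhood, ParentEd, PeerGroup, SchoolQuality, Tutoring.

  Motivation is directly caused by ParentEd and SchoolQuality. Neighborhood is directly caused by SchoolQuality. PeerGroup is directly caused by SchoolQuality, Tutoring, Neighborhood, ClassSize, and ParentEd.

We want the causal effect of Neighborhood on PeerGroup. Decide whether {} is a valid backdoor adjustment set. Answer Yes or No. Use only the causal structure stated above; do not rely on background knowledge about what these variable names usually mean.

Backdoor paths from Neighborhood to PeerGroup (paths whose first edge points into Neighborhood):
  P1: Neighborhood <- SchoolQuality -> Motivation <- ParentEd -> PeerGroup
  P2: Neighborhood <- SchoolQuality -> PeerGroup
Condition 1 (no descendant of Neighborhood in the set): holds — descendants of Neighborhood are {PeerGroup}; none are in {}.
Condition 2 (every backdoor path blocked by {}):
  P1: blocked at collider Motivation (neither it nor any descendant is in the conditioning set).
  P2: open — no interior node is in the conditioning set.
{} does not satisfy the backdoor criterion.

No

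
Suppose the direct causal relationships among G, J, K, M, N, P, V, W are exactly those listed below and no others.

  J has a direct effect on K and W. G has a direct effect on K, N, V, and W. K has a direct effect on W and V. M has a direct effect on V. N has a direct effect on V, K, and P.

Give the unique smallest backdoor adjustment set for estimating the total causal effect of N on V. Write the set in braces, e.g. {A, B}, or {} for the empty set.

Variables eligible for adjustment (non-descendants of N, excluding N and V): {G, J, M}.
Backdoor paths from N to V:
  P1: N <- G -> K -> V
  P2: N <- G -> W <- J -> K -> V
  P3: N <- G -> W <- K -> V
  P4: N <- G -> V
The empty set is not sufficient: P1 (N <- G -> K -> V) has no collider blocking it and no conditioned non-collider, so it is open.
Try {G}:
  P1: blocked at fork node G ∈ conditioning set.
  P2: blocked at fork node G ∈ conditioning set.
  P3: blocked at fork node G ∈ conditioning set.
  P4: blocked at fork node G ∈ conditioning set.
{G} contains no descendant of N and blocks every backdoor path.
No other singleton works — e.g. {M} leaves P1 open — so {G} is the unique smallest valid adjustment set.

{G}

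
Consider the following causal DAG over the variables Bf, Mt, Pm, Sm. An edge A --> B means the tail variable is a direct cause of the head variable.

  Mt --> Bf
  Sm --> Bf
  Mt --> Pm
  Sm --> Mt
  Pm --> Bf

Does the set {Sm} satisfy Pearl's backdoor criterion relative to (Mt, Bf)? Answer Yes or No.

Backdoor paths from Mt to Bf (paths whose first edge points into Mt):
  P1: Mt <- Sm -> Bf
Condition 1 (no descendant of Mt in the set): holds — descendants of Mt are {Bf, Pm}; none are in {Sm}.
Condition 2 (every backdoor path blocked by {Sm}):
  P1: blocked at fork node Sm ∈ conditioning set.
{Sm} satisfies the backdoor criterion.

Yes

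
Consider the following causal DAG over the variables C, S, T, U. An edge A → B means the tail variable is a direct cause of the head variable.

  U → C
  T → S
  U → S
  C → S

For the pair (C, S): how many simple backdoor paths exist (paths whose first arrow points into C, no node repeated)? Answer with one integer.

1

A backdoor path from C to S is any simple undirected path whose first edge points into C (i.e. leaves C via a parent).
Parents of C: {U}.
Enumerating:
  P1: C <- U -> S
That exhausts the simple backdoor paths. Count: 1.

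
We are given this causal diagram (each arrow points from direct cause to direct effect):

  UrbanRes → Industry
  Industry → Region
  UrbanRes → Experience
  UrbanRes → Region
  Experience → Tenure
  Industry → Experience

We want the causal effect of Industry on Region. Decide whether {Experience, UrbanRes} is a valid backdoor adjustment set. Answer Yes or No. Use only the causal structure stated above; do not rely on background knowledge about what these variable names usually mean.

No

Backdoor paths from Industry to Region (paths whose first edge points into Industry):
  P1: Industry <- UrbanRes -> Region
Condition 1 (no descendant of Industry in the set): FAILS — Experience is a descendant of Industry.
Condition 2 (every backdoor path blocked by {Experience, UrbanRes}):
  P1: blocked at fork node UrbanRes ∈ conditioning set.
{Experience, UrbanRes} does not satisfy the backdoor criterion.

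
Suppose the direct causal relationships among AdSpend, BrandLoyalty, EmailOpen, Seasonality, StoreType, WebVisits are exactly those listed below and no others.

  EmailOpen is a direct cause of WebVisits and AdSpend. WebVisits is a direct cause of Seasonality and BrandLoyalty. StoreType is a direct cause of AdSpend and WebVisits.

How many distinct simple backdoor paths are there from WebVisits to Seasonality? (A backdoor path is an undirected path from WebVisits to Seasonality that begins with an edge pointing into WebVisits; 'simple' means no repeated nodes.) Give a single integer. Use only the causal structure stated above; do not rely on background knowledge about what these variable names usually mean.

A backdoor path from WebVisits to Seasonality is any simple undirected path whose first edge points into WebVisits (i.e. leaves WebVisits via a parent).
Parents of WebVisits: {EmailOpen, StoreType}.
No simple path from any parent of WebVisits reaches Seasonality without revisiting WebVisits, so there are no backdoor paths.

0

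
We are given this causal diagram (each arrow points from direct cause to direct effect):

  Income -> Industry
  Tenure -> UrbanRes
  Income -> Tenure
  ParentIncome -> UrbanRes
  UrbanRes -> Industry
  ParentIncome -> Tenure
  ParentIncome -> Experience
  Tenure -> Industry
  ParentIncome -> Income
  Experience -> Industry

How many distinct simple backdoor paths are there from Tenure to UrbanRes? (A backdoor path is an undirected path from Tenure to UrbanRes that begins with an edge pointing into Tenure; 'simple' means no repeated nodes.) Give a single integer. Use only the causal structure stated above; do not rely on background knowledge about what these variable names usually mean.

7

A backdoor path from Tenure to UrbanRes is any simple undirected path whose first edge points into Tenure (i.e. leaves Tenure via a parent).
Parents of Tenure: {Income, ParentIncome}.
Enumerating:
  P1: Tenure <- ParentIncome -> Income -> Industry <- UrbanRes
  P2: Tenure <- ParentIncome -> Experience -> Industry <- UrbanRes
  P3: Tenure <- ParentIncome -> UrbanRes
  P4: Tenure <- Income <- ParentIncome -> Experience -> Industry <- UrbanRes
  P5: Tenure <- Income <- ParentIncome -> UrbanRes
  P6: Tenure <- Income -> Industry <- Experience <- ParentIncome -> UrbanRes
  P7: Tenure <- Income -> Industry <- UrbanRes
That exhausts the simple backdoor paths. Count: 7.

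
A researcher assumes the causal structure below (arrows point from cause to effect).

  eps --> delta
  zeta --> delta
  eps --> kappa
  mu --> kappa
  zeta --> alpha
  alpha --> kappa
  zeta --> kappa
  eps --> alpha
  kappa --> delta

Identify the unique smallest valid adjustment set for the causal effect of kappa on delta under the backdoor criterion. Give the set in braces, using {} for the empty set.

Variables eligible for adjustment (non-descendants of kappa, excluding kappa and delta): {alpha, eps, mu, zeta}.
Backdoor paths from kappa to delta:
  P1: kappa <- zeta -> alpha <- eps -> delta
  P2: kappa <- zeta -> delta
  P3: kappa <- eps -> alpha <- zeta -> delta
  P4: kappa <- eps -> delta
  P5: kappa <- alpha <- zeta -> delta
  P6: kappa <- alpha <- eps -> delta
The empty set is not sufficient: P2 (kappa <- zeta -> delta) has no collider blocking it and no conditioned non-collider, so it is open.
Try {eps, zeta}:
  P1: blocked at fork node zeta ∈ conditioning set.
  P2: blocked at fork node zeta ∈ conditioning set.
  P3: blocked at fork node eps ∈ conditioning set.
  P4: blocked at fork node eps ∈ conditioning set.
  P5: blocked at fork node zeta ∈ conditioning set.
  P6: blocked at fork node eps ∈ conditioning set.
{eps, zeta} contains no descendant of kappa and blocks every backdoor path.
Every element of {eps, zeta} is needed (dropping eps leaves P4 open; dropping zeta leaves P2 open), so no proper subset is valid.
Among all size-2 subsets of the eligible variables, only {eps, zeta} blocks every backdoor path, so it is the unique smallest valid adjustment set.

{eps, zeta}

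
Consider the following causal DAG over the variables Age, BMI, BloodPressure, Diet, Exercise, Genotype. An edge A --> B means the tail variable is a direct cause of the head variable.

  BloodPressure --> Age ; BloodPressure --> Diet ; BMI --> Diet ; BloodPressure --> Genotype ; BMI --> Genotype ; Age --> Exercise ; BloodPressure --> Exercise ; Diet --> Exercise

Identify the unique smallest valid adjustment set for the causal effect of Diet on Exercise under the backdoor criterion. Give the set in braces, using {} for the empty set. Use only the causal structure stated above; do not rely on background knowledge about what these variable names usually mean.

{BloodPressure}

Variables eligible for adjustment (non-descendants of Diet, excluding Diet and Exercise): {Age, BMI, BloodPressure, Genotype}.
Backdoor paths from Diet to Exercise:
  P1: Diet <- BloodPressure -> Age -> Exercise
  P2: Diet <- BloodPressure -> Exercise
  P3: Diet <- BMI -> Genotype <- BloodPressure -> Age -> Exercise
  P4: Diet <- BMI -> Genotype <- BloodPressure -> Exercise
The empty set is not sufficient: P1 (Diet <- BloodPressure -> Age -> Exercise) has no collider blocking it and no conditioned non-collider, so it is open.
Try {BloodPressure}:
  P1: blocked at fork node BloodPressure ∈ conditioning set.
  P2: blocked at fork node BloodPressure ∈ conditioning set.
  P3: blocked at collider Genotype (neither it nor any descendant is in the conditioning set).
  P4: blocked at collider Genotype (neither it nor any descendant is in the conditioning set).
{BloodPressure} contains no descendant of Diet and blocks every backdoor path.
No other singleton works — e.g. {BMI} leaves P1 open — so {BloodPressure} is the unique smallest valid adjustment set.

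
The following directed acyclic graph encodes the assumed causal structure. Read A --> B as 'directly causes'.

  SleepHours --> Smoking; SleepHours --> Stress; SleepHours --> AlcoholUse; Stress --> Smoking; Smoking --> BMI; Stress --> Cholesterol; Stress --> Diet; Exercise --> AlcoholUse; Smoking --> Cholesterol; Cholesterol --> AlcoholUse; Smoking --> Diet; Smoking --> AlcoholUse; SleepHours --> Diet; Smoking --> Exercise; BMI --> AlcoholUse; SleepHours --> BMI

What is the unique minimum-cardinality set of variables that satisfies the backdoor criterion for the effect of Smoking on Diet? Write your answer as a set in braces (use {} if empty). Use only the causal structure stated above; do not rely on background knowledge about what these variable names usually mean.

{SleepHours, Stress}

Variables eligible for adjustment (non-descendants of Smoking, excluding Smoking and Diet): {SleepHours, Stress}.
Backdoor paths from Smoking to Diet:
  P1: Smoking <- SleepHours -> Stress -> Diet
  P2: Smoking <- SleepHours -> Diet
  P3: Smoking <- SleepHours -> BMI -> AlcoholUse <- Cholesterol <- Stress -> Diet
  P4: Smoking <- SleepHours -> AlcoholUse <- Cholesterol <- Stress -> Diet
  P5: Smoking <- Stress <- SleepHours -> Diet
  P6: Smoking <- Stress -> Diet
  P7: Smoking <- Stress -> Cholesterol -> AlcoholUse <- SleepHours -> Diet
  P8: Smoking <- Stress -> Cholesterol -> AlcoholUse <- BMI <- SleepHours -> Diet
The empty set is not sufficient: P1 (Smoking <- SleepHours -> Stress -> Diet) has no collider blocking it and no conditioned non-collider, so it is open.
Try {SleepHours, Stress}:
  P1: blocked at fork node SleepHours ∈ conditioning set.
  P2: blocked at fork node SleepHours ∈ conditioning set.
  P3: blocked at fork node SleepHours ∈ conditioning set.
  P4: blocked at fork node SleepHours ∈ conditioning set.
  P5: blocked at chain node Stress ∈ conditioning set.
  P6: blocked at fork node Stress ∈ conditioning set.
  P7: blocked at fork node Stress ∈ conditioning set.
  P8: blocked at fork node Stress ∈ conditioning set.
{SleepHours, Stress} contains no descendant of Smoking and blocks every backdoor path.
Every element of {SleepHours, Stress} is needed (dropping SleepHours leaves P2 open; dropping Stress leaves P6 open), so no proper subset is valid.
Among all size-2 subsets of the eligible variables, only {SleepHours, Stress} blocks every backdoor path, so it is the unique smallest valid adjustment set.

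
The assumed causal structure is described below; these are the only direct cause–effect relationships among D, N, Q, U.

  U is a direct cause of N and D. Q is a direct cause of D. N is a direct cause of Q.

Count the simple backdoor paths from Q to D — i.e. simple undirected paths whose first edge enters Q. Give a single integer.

A backdoor path from Q to D is any simple undirected path whose first edge points into Q (i.e. leaves Q via a parent).
Parents of Q: {N}.
Enumerating:
  P1: Q <- N <- U -> D
That exhausts the simple backdoor paths. Count: 1.

1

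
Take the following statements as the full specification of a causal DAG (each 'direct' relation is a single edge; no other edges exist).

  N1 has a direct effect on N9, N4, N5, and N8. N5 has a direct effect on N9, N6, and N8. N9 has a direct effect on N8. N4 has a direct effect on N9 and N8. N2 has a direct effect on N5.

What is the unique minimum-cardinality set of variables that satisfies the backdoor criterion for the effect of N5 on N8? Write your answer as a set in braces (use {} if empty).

{N1}

Variables eligible for adjustment (non-descendants of N5, excluding N5 and N8): {N1, N2, N4}.
Backdoor paths from N5 to N8:
  P1: N5 <- N1 -> N4 -> N9 -> N8
  P2: N5 <- N1 -> N4 -> N8
  P3: N5 <- N1 -> N9 <- N4 -> N8
  P4: N5 <- N1 -> N9 -> N8
  P5: N5 <- N1 -> N8
The empty set is not sufficient: P1 (N5 <- N1 -> N4 -> N9 -> N8) has no collider blocking it and no conditioned non-collider, so it is open.
Try {N1}:
  P1: blocked at fork node N1 ∈ conditioning set.
  P2: blocked at fork node N1 ∈ conditioning set.
  P3: blocked at fork node N1 ∈ conditioning set.
  P4: blocked at fork node N1 ∈ conditioning set.
  P5: blocked at fork node N1 ∈ conditioning set.
{N1} contains no descendant of N5 and blocks every backdoor path.
No other singleton works — e.g. {N2} leaves P1 open — so {N1} is the unique smallest valid adjustment set.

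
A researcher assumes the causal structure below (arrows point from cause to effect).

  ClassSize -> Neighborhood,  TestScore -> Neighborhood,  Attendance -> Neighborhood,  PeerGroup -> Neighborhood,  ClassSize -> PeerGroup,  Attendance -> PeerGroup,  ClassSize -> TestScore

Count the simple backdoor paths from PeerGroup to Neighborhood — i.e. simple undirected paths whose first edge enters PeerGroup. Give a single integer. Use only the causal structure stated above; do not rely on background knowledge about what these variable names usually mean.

A backdoor path from PeerGroup to Neighborhood is any simple undirected path whose first edge points into PeerGroup (i.e. leaves PeerGroup via a parent).
Parents of PeerGroup: {Attendance, ClassSize}.
Enumerating:
  P1: PeerGroup <- ClassSize -> TestScore -> Neighborhood
  P2: PeerGroup <- ClassSize -> Neighborhood
  P3: PeerGroup <- Attendance -> Neighborhood
That exhausts the simple backdoor paths. Count: 3.

3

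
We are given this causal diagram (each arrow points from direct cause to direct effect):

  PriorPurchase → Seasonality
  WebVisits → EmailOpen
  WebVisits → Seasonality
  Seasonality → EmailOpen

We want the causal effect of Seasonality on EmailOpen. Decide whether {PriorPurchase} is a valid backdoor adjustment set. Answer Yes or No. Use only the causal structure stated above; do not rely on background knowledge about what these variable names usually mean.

No

Backdoor paths from Seasonality to EmailOpen (paths whose first edge points into Seasonality):
  P1: Seasonality <- WebVisits -> EmailOpen
Condition 1 (no descendant of Seasonality in the set): holds — descendants of Seasonality are {EmailOpen}; none are in {PriorPurchase}.
Condition 2 (every backdoor path blocked by {PriorPurchase}):
  P1: open — no interior node is in the conditioning set.
{PriorPurchase} does not satisfy the backdoor criterion.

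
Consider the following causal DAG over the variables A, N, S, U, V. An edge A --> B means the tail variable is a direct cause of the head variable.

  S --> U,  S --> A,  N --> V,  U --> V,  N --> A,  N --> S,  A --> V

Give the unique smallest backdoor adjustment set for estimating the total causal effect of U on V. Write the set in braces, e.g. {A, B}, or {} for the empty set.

Variables eligible for adjustment (non-descendants of U, excluding U and V): {A, N, S}.
Backdoor paths from U to V:
  P1: U <- S <- N -> A -> V
  P2: U <- S <- N -> V
  P3: U <- S -> A <- N -> V
  P4: U <- S -> A -> V
The empty set is not sufficient: P1 (U <- S <- N -> A -> V) has no collider blocking it and no conditioned non-collider, so it is open.
Try {S}:
  P1: blocked at chain node S ∈ conditioning set.
  P2: blocked at chain node S ∈ conditioning set.
  P3: blocked at fork node S ∈ conditioning set.
  P4: blocked at fork node S ∈ conditioning set.
{S} contains no descendant of U and blocks every backdoor path.
No other singleton works — e.g. {N} leaves P4 open — so {S} is the unique smallest valid adjustment set.

{S}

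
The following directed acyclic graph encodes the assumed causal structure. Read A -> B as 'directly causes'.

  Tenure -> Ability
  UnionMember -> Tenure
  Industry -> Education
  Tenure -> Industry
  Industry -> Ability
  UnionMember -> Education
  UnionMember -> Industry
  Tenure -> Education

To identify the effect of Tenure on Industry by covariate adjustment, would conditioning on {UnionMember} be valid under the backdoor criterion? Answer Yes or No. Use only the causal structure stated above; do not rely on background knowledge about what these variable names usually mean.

Yes

Backdoor paths from Tenure to Industry (paths whose first edge points into Tenure):
  P1: Tenure <- UnionMember -> Industry
  P2: Tenure <- UnionMember -> Education <- Industry
Condition 1 (no descendant of Tenure in the set): holds — descendants of Tenure are {Ability, Education, Industry}; none are in {UnionMember}.
Condition 2 (every backdoor path blocked by {UnionMember}):
  P1: blocked at fork node UnionMember ∈ conditioning set.
  P2: blocked at fork node UnionMember ∈ conditioning set.
{UnionMember} satisfies the backdoor criterion.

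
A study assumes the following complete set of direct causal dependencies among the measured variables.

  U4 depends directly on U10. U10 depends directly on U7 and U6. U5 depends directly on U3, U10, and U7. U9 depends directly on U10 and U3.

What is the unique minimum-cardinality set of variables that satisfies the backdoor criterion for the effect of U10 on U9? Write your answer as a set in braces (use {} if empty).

Variables eligible for adjustment (non-descendants of U10, excluding U10 and U9): {U3, U6, U7}.
Backdoor paths from U10 to U9:
  P1: U10 <- U7 -> U5 <- U3 -> U9
Each backdoor path contains an unconditioned collider, so every path is already blocked with the empty conditioning set:
  P1: blocked at collider U5 (neither it nor any descendant is in the conditioning set).
The empty set is therefore the unique smallest valid set.

{}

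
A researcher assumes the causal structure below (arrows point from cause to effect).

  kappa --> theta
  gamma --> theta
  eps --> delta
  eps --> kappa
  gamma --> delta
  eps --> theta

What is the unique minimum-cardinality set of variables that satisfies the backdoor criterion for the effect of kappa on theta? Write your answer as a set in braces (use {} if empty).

{eps}

Variables eligible for adjustment (non-descendants of kappa, excluding kappa and theta): {delta, eps, gamma}.
Backdoor paths from kappa to theta:
  P1: kappa <- eps -> delta <- gamma -> theta
  P2: kappa <- eps -> theta
The empty set is not sufficient: P2 (kappa <- eps -> theta) has no collider blocking it and no conditioned non-collider, so it is open.
Try {eps}:
  P1: blocked at fork node eps ∈ conditioning set.
  P2: blocked at fork node eps ∈ conditioning set.
{eps} contains no descendant of kappa and blocks every backdoor path.
No other singleton works — e.g. {gamma} leaves P2 open — so {eps} is the unique smallest valid adjustment set.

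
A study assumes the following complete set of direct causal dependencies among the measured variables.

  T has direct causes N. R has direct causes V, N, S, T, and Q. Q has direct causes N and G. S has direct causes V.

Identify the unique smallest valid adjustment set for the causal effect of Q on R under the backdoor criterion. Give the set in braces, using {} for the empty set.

Variables eligible for adjustment (non-descendants of Q, excluding Q and R): {G, N, S, T, V}.
Backdoor paths from Q to R:
  P1: Q <- N -> T -> R
  P2: Q <- N -> R
The empty set is not sufficient: P1 (Q <- N -> T -> R) has no collider blocking it and no conditioned non-collider, so it is open.
Try {N}:
  P1: blocked at fork node N ∈ conditioning set.
  P2: blocked at fork node N ∈ conditioning set.
{N} contains no descendant of Q and blocks every backdoor path.
No other singleton works — e.g. {V} leaves P1 open — so {N} is the unique smallest valid adjustment set.

{N}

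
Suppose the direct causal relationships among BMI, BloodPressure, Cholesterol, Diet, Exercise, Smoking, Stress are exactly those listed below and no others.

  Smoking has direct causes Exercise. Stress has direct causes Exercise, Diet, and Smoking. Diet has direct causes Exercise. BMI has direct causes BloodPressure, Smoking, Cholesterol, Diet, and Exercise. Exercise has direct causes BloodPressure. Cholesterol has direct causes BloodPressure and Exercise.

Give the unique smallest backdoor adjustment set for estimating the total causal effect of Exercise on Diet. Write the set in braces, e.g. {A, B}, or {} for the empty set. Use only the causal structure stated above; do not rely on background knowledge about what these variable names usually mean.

Variables eligible for adjustment (non-descendants of Exercise, excluding Exercise and Diet): {BloodPressure}.
Backdoor paths from Exercise to Diet:
  P1: Exercise <- BloodPressure -> Cholesterol -> BMI <- Smoking -> Stress <- Diet
  P2: Exercise <- BloodPressure -> Cholesterol -> BMI <- Diet
  P3: Exercise <- BloodPressure -> BMI <- Smoking -> Stress <- Diet
  P4: Exercise <- BloodPressure -> BMI <- Diet
Each backdoor path contains an unconditioned collider, so every path is already blocked with the empty conditioning set:
  P1: blocked at collider BMI (neither it nor any descendant is in the conditioning set).
  P2: blocked at collider BMI (neither it nor any descendant is in the conditioning set).
  P3: blocked at collider BMI (neither it nor any descendant is in the conditioning set).
  P4: blocked at collider BMI (neither it nor any descendant is in the conditioning set).
The empty set is therefore the unique smallest valid set.

{}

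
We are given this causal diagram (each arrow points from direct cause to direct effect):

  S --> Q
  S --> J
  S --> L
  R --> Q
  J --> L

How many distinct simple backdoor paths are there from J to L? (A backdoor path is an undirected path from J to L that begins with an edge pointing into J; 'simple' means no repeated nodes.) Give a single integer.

1

A backdoor path from J to L is any simple undirected path whose first edge points into J (i.e. leaves J via a parent).
Parents of J: {S}.
Enumerating:
  P1: J <- S -> L
That exhausts the simple backdoor paths. Count: 1.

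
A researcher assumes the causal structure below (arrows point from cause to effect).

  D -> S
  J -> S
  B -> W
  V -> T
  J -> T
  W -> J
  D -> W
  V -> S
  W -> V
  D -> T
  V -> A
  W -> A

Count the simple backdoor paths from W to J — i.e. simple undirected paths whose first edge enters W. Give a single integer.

4

A backdoor path from W to J is any simple undirected path whose first edge points into W (i.e. leaves W via a parent).
Parents of W: {B, D}.
Enumerating:
  P1: W <- D -> T <- V -> S <- J
  P2: W <- D -> T <- J
  P3: W <- D -> S <- V -> T <- J
  P4: W <- D -> S <- J
That exhausts the simple backdoor paths. Count: 4.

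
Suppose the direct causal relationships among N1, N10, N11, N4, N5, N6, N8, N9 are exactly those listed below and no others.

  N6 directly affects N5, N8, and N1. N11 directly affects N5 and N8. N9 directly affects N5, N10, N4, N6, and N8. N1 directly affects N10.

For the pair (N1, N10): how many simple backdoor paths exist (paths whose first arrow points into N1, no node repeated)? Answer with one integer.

A backdoor path from N1 to N10 is any simple undirected path whose first edge points into N1 (i.e. leaves N1 via a parent).
Parents of N1: {N6}.
Enumerating:
  P1: N1 <- N6 <- N9 -> N10
  P2: N1 <- N6 -> N8 <- N9 -> N10
  P3: N1 <- N6 -> N8 <- N11 -> N5 <- N9 -> N10
  P4: N1 <- N6 -> N5 <- N9 -> N10
  P5: N1 <- N6 -> N5 <- N11 -> N8 <- N9 -> N10
That exhausts the simple backdoor paths. Count: 5.

5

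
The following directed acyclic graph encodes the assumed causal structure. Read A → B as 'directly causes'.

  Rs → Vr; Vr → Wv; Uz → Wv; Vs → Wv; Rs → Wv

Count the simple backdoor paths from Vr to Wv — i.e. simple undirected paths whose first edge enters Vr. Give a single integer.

1

A backdoor path from Vr to Wv is any simple undirected path whose first edge points into Vr (i.e. leaves Vr via a parent).
Parents of Vr: {Rs}.
Enumerating:
  P1: Vr <- Rs -> Wv
That exhausts the simple backdoor paths. Count: 1.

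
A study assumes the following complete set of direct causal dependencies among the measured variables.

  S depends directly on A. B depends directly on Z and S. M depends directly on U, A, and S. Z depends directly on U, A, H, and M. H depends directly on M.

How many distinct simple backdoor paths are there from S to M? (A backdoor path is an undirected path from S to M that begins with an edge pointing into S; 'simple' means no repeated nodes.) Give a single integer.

A backdoor path from S to M is any simple undirected path whose first edge points into S (i.e. leaves S via a parent).
Parents of S: {A}.
Enumerating:
  P1: S <- A -> M
  P2: S <- A -> Z <- U -> M
  P3: S <- A -> Z <- M
  P4: S <- A -> Z <- H <- M
That exhausts the simple backdoor paths. Count: 4.

4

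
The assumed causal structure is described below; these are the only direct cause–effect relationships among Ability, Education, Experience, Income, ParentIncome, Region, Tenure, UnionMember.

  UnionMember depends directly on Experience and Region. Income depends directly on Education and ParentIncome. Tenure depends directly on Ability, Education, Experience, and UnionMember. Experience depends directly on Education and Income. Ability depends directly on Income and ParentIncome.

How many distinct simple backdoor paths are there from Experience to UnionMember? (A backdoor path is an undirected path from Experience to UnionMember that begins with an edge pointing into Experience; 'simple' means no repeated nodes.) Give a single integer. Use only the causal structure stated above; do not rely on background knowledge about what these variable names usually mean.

6

A backdoor path from Experience to UnionMember is any simple undirected path whose first edge points into Experience (i.e. leaves Experience via a parent).
Parents of Experience: {Education, Income}.
Enumerating:
  P1: Experience <- Education -> Income <- ParentIncome -> Ability -> Tenure <- UnionMember
  P2: Experience <- Education -> Income -> Ability -> Tenure <- UnionMember
  P3: Experience <- Education -> Tenure <- UnionMember
  P4: Experience <- Income <- Education -> Tenure <- UnionMember
  P5: Experience <- Income <- ParentIncome -> Ability -> Tenure <- UnionMember
  P6: Experience <- Income -> Ability -> Tenure <- UnionMember
That exhausts the simple backdoor paths. Count: 6.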